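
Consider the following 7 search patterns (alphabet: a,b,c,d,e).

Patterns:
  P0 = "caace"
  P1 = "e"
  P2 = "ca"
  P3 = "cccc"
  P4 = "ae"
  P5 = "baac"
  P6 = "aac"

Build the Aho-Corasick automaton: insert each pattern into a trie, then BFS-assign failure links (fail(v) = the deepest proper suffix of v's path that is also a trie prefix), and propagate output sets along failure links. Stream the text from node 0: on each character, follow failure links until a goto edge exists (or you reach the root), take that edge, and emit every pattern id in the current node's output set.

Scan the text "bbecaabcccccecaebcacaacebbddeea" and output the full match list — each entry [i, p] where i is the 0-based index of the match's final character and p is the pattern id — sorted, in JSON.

Build:
Trie (insert patterns):
  0='ε' goto a→10 b→12 c→1 e→6
  1='c' goto a→2 c→7
  2='ca' goto a→3  ←P2
  3='caa' goto c→4
  4='caac' goto e→5
  5='caace' goto ·  ←P0
  6='e' goto ·  ←P1
  7='cc' goto c→8
  8='ccc' goto c→9
  9='cccc' goto ·  ←P3
  10='a' goto a→16 e→11
  11='ae' goto ·  ←P4
  12='b' goto a→13
  13='ba' goto a→14
  14='baa' goto c→15
  15='baac' goto ·  ←P5
  16='aa' goto c→17
  17='aac' goto ·  ←P6

BFS fail/out derivation:
  fail(1) 'c': from fail(0)=0 chase 'c': 0 ⇒ 0;  out=∅∪out(0)=∅
  fail(6) 'e': from fail(0)=0 chase 'e': 0 ⇒ 0;  out={1}∪out(0)={1}
  fail(10) 'a': from fail(0)=0 chase 'a': 0 ⇒ 0;  out=∅∪out(0)=∅
  fail(12) 'b': from fail(0)=0 chase 'b': 0 ⇒ 0;  out=∅∪out(0)=∅
  fail(2) 'ca': from fail(1)=0 chase 'a': 0 ⇒ 10;  out={2}∪out(10)={2}
  fail(7) 'cc': from fail(1)=0 chase 'c': 0 ⇒ 1;  out=∅∪out(1)=∅
  fail(11) 'ae': from fail(10)=0 chase 'e': 0 ⇒ 6;  out={4}∪out(6)={1,4}
  fail(13) 'ba': from fail(12)=0 chase 'a': 0 ⇒ 10;  out=∅∪out(10)=∅
  fail(16) 'aa': from fail(10)=0 chase 'a': 0 ⇒ 10;  out=∅∪out(10)=∅
  fail(3) 'caa': from fail(2)=10 chase 'a': 10 ⇒ 16;  out=∅∪out(16)=∅
  fail(8) 'ccc': from fail(7)=1 chase 'c': 1 ⇒ 7;  out=∅∪out(7)=∅
  fail(14) 'baa': from fail(13)=10 chase 'a': 10 ⇒ 16;  out=∅∪out(16)=∅
  fail(17) 'aac': from fail(16)=10 chase 'c': 10→0 ⇒ 1;  out={6}∪out(1)={6}
  fail(4) 'caac': from fail(3)=16 chase 'c': 16 ⇒ 17;  out=∅∪out(17)={6}
  fail(9) 'cccc': from fail(8)=7 chase 'c': 7 ⇒ 8;  out={3}∪out(8)={3}
  fail(15) 'baac': from fail(14)=16 chase 'c': 16 ⇒ 17;  out={5}∪out(17)={5,6}
  fail(5) 'caace': from fail(4)=17 chase 'e': 17→1→0 ⇒ 6;  out={0}∪out(6)={0,1}

Text stream:
[0] read 'b'  n0⇒n12
[1] read 'b'  n12⇒n12 (fail-walked)
[2] read 'e'  n12⇒n6 (fail-walked)  → match P1@[2:2]
[3] read 'c'  n6⇒n1 (fail-walked)
[4] read 'a'  n1⇒n2  → match P2@[3:4]
[5] read 'a'  n2⇒n3
[6] read 'b'  n3⇒n12 (fail-walked)
[7] read 'c'  n12⇒n1 (fail-walked)
[8] read 'c'  n1⇒n7
[9] read 'c'  n7⇒n8
[10] read 'c'  n8⇒n9  → match P3@[7:10]
[11] read 'c'  n9⇒n9 (fail-walked)  → match P3@[8:11]
[12] read 'e'  n9⇒n6 (fail-walked)  → match P1@[12:12]
[13] read 'c'  n6⇒n1 (fail-walked)
[14] read 'a'  n1⇒n2  → match P2@[13:14]
[15] read 'e'  n2⇒n11 (fail-walked)  → match P1@[15:15],P4@[14:15]
[16] read 'b'  n11⇒n12 (fail-walked)
[17] read 'c'  n12⇒n1 (fail-walked)
[18] read 'a'  n1⇒n2  → match P2@[17:18]
[19] read 'c'  n2⇒n1 (fail-walked)
[20] read 'a'  n1⇒n2  → match P2@[19:20]
[21] read 'a'  n2⇒n3
[22] read 'c'  n3⇒n4  → match P6@[20:22]
[23] read 'e'  n4⇒n5  → match P0@[19:23],P1@[23:23]
[24] read 'b'  n5⇒n12 (fail-walked)
[25] read 'b'  n12⇒n12 (fail-walked)
[26] read 'd'  n12⇒n0 (fail-walked)
[27] read 'd'  n0⇒n0
[28] read 'e'  n0⇒n6  → match P1@[28:28]
[29] read 'e'  n6⇒n6 (fail-walked)  → match P1@[29:29]
[30] read 'a'  n6⇒n10 (fail-walked)

Result: [[2,1],[4,2],[10,3],[11,3],[12,1],[14,2],[15,1],[15,4],[18,2],[20,2],[22,6],[23,0],[23,1],[28,1],[29,1]]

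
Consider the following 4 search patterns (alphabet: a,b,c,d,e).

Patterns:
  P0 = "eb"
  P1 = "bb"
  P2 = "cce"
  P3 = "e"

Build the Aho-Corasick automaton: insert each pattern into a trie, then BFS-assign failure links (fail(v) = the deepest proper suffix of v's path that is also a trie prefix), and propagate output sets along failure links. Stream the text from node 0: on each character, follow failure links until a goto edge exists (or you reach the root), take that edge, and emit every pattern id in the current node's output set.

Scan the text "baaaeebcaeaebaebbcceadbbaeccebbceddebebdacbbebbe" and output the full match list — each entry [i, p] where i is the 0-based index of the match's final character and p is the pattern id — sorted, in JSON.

Build:
Trie nodes:
  n0 'ε': b→3 c→5 e→1
  n1 'e': b→2  ←P3
  n2 'eb': ·  ←P0
  n3 'b': b→4
  n4 'bb': ·  ←P1
  n5 'c': c→6
  n6 'cc': e→7
  n7 'cce': ·  ←P2

BFS fail/out derivation:
  n1('e'): parent n0 fail=0; on 'e' 0 → fail=0;  out {3}∪∅={3}
  n3('b'): parent n0 fail=0; on 'b' 0 → fail=0;  out ∅∪∅=∅
  n5('c'): parent n0 fail=0; on 'c' 0 → fail=0;  out ∅∪∅=∅
  n2('eb'): parent n1 fail=0; on 'b' 0 → fail=3;  out {0}∪∅={0}
  n4('bb'): parent n3 fail=0; on 'b' 0 → fail=3;  out {1}∪∅={1}
  n6('cc'): parent n5 fail=0; on 'c' 0 → fail=5;  out ∅∪∅=∅
  n7('cce'): parent n6 fail=5; on 'e' 5→0 → fail=1;  out {2}∪{3}={2,3}

Scan:
i=0 'b': node 0→3
i=1 'a': node 3→0 (fail-walked)
i=2 'a': node 0→0
i=3 'a': node 0→0
i=4 'e': node 0→1  → match P3@[4:4]
i=5 'e': node 1→1 (fail-walked)  → match P3@[5:5]
i=6 'b': node 1→2  → match P0@[5:6]
i=7 'c': node 2→5 (fail-walked)
i=8 'a': node 5→0 (fail-walked)
i=9 'e': node 0→1  → match P3@[9:9]
i=10 'a': node 1→0 (fail-walked)
i=11 'e': node 0→1  → match P3@[11:11]
i=12 'b': node 1→2  → match P0@[11:12]
i=13 'a': node 2→0 (fail-walked)
i=14 'e': node 0→1  → match P3@[14:14]
i=15 'b': node 1→2  → match P0@[14:15]
i=16 'b': node 2→4 (fail-walked)  → match P1@[15:16]
i=17 'c': node 4→5 (fail-walked)
i=18 'c': node 5→6
i=19 'e': node 6→7  → match P2@[17:19],P3@[19:19]
i=20 'a': node 7→0 (fail-walked)
i=21 'd': node 0→0
i=22 'b': node 0→3
i=23 'b': node 3→4  → match P1@[22:23]
i=24 'a': node 4→0 (fail-walked)
i=25 'e': node 0→1  → match P3@[25:25]
i=26 'c': node 1→5 (fail-walked)
i=27 'c': node 5→6
i=28 'e': node 6→7  → match P2@[26:28],P3@[28:28]
i=29 'b': node 7→2 (fail-walked)  → match P0@[28:29]
i=30 'b': node 2→4 (fail-walked)  → match P1@[29:30]
i=31 'c': node 4→5 (fail-walked)
i=32 'e': node 5→1 (fail-walked)  → match P3@[32:32]
i=33 'd': node 1→0 (fail-walked)
i=34 'd': node 0→0
i=35 'e': node 0→1  → match P3@[35:35]
i=36 'b': node 1→2  → match P0@[35:36]
i=37 'e': node 2→1 (fail-walked)  → match P3@[37:37]
i=38 'b': node 1→2  → match P0@[37:38]
i=39 'd': node 2→0 (fail-walked)
i=40 'a': node 0→0
i=41 'c': node 0→5
i=42 'b': node 5→3 (fail-walked)
i=43 'b': node 3→4  → match P1@[42:43]
i=44 'e': node 4→1 (fail-walked)  → match P3@[44:44]
i=45 'b': node 1→2  → match P0@[44:45]
i=46 'b': node 2→4 (fail-walked)  → match P1@[45:46]
i=47 'e': node 4→1 (fail-walked)  → match P3@[47:47]

Matches: [[4,3],[5,3],[6,0],[9,3],[11,3],[12,0],[14,3],[15,0],[16,1],[19,2],[19,3],[23,1],[25,3],[28,2],[28,3],[29,0],[30,1],[32,3],[35,3],[36,0],[37,3],[38,0],[43,1],[44,3],[45,0],[46,1],[47,3]]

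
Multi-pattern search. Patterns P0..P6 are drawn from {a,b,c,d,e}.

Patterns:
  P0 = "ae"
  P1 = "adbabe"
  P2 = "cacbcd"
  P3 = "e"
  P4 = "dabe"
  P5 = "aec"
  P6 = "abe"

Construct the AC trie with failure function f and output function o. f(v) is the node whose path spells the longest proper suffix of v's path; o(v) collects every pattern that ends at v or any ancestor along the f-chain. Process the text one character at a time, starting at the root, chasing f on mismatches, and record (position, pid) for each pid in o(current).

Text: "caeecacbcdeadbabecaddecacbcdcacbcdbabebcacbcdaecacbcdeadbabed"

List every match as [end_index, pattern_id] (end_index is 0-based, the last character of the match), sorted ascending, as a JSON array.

Construct AC machine:
Trie nodes:
  n0 'ε': a→1 c→8 d→15 e→14
  n1 'a': b→20 d→3 e→2
  n2 'ae': c→19  [P0 ends]
  n3 'ad': b→4
  n4 'adb': a→5
  n5 'adba': b→6
  n6 'adbab': e→7
  n7 'adbabe': ·  [P1 ends]
  n8 'c': a→9
  n9 'ca': c→10
  n10 'cac': b→11
  n11 'cacb': c→12
  n12 'cacbc': d→13
  n13 'cacbcd': ·  [P2 ends]
  n14 'e': ·  [P3 ends]
  n15 'd': a→16
  n16 'da': b→17
  n17 'dab': e→18
  n18 'dabe': ·  [P4 ends]
  n19 'aec': ·  [P5 ends]
  n20 'ab': e→21
  n21 'abe': ·  [P6 ends]

BFS fail/out derivation:
  n1('a'): parent n0 fail=0; on 'a' 0 → fail=0;  out ∅∪∅=∅
  n8('c'): parent n0 fail=0; on 'c' 0 → fail=0;  out ∅∪∅=∅
  n14('e'): parent n0 fail=0; on 'e' 0 → fail=0;  out {3}∪∅={3}
  n15('d'): parent n0 fail=0; on 'd' 0 → fail=0;  out ∅∪∅=∅
  n2('ae'): parent n1 fail=0; on 'e' 0 → fail=14;  out {0}∪{3}={0,3}
  n3('ad'): parent n1 fail=0; on 'd' 0 → fail=15;  out ∅∪∅=∅
  n9('ca'): parent n8 fail=0; on 'a' 0 → fail=1;  out ∅∪∅=∅
  n16('da'): parent n15 fail=0; on 'a' 0 → fail=1;  out ∅∪∅=∅
  n20('ab'): parent n1 fail=0; on 'b' 0 → fail=0;  out ∅∪∅=∅
  n4('adb'): parent n3 fail=15; on 'b' 15→0 → fail=0;  out ∅∪∅=∅
  n10('cac'): parent n9 fail=1; on 'c' 1→0 → fail=8;  out ∅∪∅=∅
  n17('dab'): parent n16 fail=1; on 'b' 1 → fail=20;  out ∅∪∅=∅
  n19('aec'): parent n2 fail=14; on 'c' 14→0 → fail=8;  out {5}∪∅={5}
  n21('abe'): parent n20 fail=0; on 'e' 0 → fail=14;  out {6}∪{3}={3,6}
  n5('adba'): parent n4 fail=0; on 'a' 0 → fail=1;  out ∅∪∅=∅
  n11('cacb'): parent n10 fail=8; on 'b' 8→0 → fail=0;  out ∅∪∅=∅
  n18('dabe'): parent n17 fail=20; on 'e' 20 → fail=21;  out {4}∪{3,6}={3,4,6}
  n6('adbab'): parent n5 fail=1; on 'b' 1 → fail=20;  out ∅∪∅=∅
  n12('cacbc'): parent n11 fail=0; on 'c' 0 → fail=8;  out ∅∪∅=∅
  n7('adbabe'): parent n6 fail=20; on 'e' 20 → fail=21;  out {1}∪{3,6}={1,3,6}
  n13('cacbcd'): parent n12 fail=8; on 'd' 8→0 → fail=15;  out {2}∪∅={2}

Text stream:
i=0 'c': node 0→8
i=1 'a': node 8→9
i=2 'e': node 9→2 (fail-walked)  ** P0@[1:2],P3@[2:2]
i=3 'e': node 2→14 (fail-walked)  ** P3@[3:3]
i=4 'c': node 14→8 (fail-walked)
i=5 'a': node 8→9
i=6 'c': node 9→10
i=7 'b': node 10→11
i=8 'c': node 11→12
i=9 'd': node 12→13  ** P2@[4:9]
i=10 'e': node 13→14 (fail-walked)  ** P3@[10:10]
i=11 'a': node 14→1 (fail-walked)
i=12 'd': node 1→3
i=13 'b': node 3→4
i=14 'a': node 4→5
i=15 'b': node 5→6
i=16 'e': node 6→7  ** P1@[11:16],P3@[16:16],P6@[14:16]
i=17 'c': node 7→8 (fail-walked)
i=18 'a': node 8→9
i=19 'd': node 9→3 (fail-walked)
i=20 'd': node 3→15 (fail-walked)
i=21 'e': node 15→14 (fail-walked)  ** P3@[21:21]
i=22 'c': node 14→8 (fail-walked)
i=23 'a': node 8→9
i=24 'c': node 9→10
i=25 'b': node 10→11
i=26 'c': node 11→12
i=27 'd': node 12→13  ** P2@[22:27]
i=28 'c': node 13→8 (fail-walked)
i=29 'a': node 8→9
i=30 'c': node 9→10
i=31 'b': node 10→11
i=32 'c': node 11→12
i=33 'd': node 12→13  ** P2@[28:33]
i=34 'b': node 13→0 (fail-walked)
i=35 'a': node 0→1
i=36 'b': node 1→20
i=37 'e': node 20→21  ** P3@[37:37],P6@[35:37]
i=38 'b': node 21→0 (fail-walked)
i=39 'c': node 0→8
i=40 'a': node 8→9
i=41 'c': node 9→10
i=42 'b': node 10→11
i=43 'c': node 11→12
i=44 'd': node 12→13  ** P2@[39:44]
i=45 'a': node 13→16 (fail-walked)
i=46 'e': node 16→2 (fail-walked)  ** P0@[45:46],P3@[46:46]
i=47 'c': node 2→19  ** P5@[45:47]
i=48 'a': node 19→9 (fail-walked)
i=49 'c': node 9→10
i=50 'b': node 10→11
i=51 'c': node 11→12
i=52 'd': node 12→13  ** P2@[47:52]
i=53 'e': node 13→14 (fail-walked)  ** P3@[53:53]
i=54 'a': node 14→1 (fail-walked)
i=55 'd': node 1→3
i=56 'b': node 3→4
i=57 'a': node 4→5
i=58 'b': node 5→6
i=59 'e': node 6→7  ** P1@[54:59],P3@[59:59],P6@[57:59]
i=60 'd': node 7→15 (fail-walked)

All matches (sorted): [[2,0],[2,3],[3,3],[9,2],[10,3],[16,1],[16,3],[16,6],[21,3],[27,2],[33,2],[37,3],[37,6],[44,2],[46,0],[46,3],[47,5],[52,2],[53,3],[59,1],[59,3],[59,6]]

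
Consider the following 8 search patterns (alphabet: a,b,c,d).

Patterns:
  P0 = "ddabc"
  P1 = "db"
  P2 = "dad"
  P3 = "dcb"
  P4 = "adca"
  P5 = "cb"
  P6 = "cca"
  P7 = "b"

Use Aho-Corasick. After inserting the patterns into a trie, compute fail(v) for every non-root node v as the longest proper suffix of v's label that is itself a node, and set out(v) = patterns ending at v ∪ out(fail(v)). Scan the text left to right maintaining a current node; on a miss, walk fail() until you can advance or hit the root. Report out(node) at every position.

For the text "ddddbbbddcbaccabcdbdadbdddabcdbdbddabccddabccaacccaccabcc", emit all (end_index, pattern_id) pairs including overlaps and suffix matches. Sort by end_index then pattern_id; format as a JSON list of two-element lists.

Construct AC machine:
Trie (insert patterns):
  0='ε' goto a→11 b→19 c→15 d→1
  1='d' goto a→7 b→6 c→9 d→2
  2='dd' goto a→3
  3='dda' goto b→4
  4='ddab' goto c→5
  5='ddabc' goto ·  ←P0
  6='db' goto ·  ←P1
  7='da' goto d→8
  8='dad' goto ·  ←P2
  9='dc' goto b→10
  10='dcb' goto ·  ←P3
  11='a' goto d→12
  12='ad' goto c→13
  13='adc' goto a→14
  14='adca' goto ·  ←P4
  15='c' goto b→16 c→17
  16='cb' goto ·  ←P5
  17='cc' goto a→18
  18='cca' goto ·  ←P6
  19='b' goto ·  ←P7

Failure links (BFS by depth):
  fail(1) 'd': from fail(0)=0 chase 'd': 0 ⇒ 0;  out=∅∪out(0)=∅
  fail(11) 'a': from fail(0)=0 chase 'a': 0 ⇒ 0;  out=∅∪out(0)=∅
  fail(15) 'c': from fail(0)=0 chase 'c': 0 ⇒ 0;  out=∅∪out(0)=∅
  fail(19) 'b': from fail(0)=0 chase 'b': 0 ⇒ 0;  out={7}∪out(0)={7}
  fail(2) 'dd': from fail(1)=0 chase 'd': 0 ⇒ 1;  out=∅∪out(1)=∅
  fail(6) 'db': from fail(1)=0 chase 'b': 0 ⇒ 19;  out={1}∪out(19)={1,7}
  fail(7) 'da': from fail(1)=0 chase 'a': 0 ⇒ 11;  out=∅∪out(11)=∅
  fail(9) 'dc': from fail(1)=0 chase 'c': 0 ⇒ 15;  out=∅∪out(15)=∅
  fail(12) 'ad': from fail(11)=0 chase 'd': 0 ⇒ 1;  out=∅∪out(1)=∅
  fail(16) 'cb': from fail(15)=0 chase 'b': 0 ⇒ 19;  out={5}∪out(19)={5,7}
  fail(17) 'cc': from fail(15)=0 chase 'c': 0 ⇒ 15;  out=∅∪out(15)=∅
  fail(3) 'dda': from fail(2)=1 chase 'a': 1 ⇒ 7;  out=∅∪out(7)=∅
  fail(8) 'dad': from fail(7)=11 chase 'd': 11 ⇒ 12;  out={2}∪out(12)={2}
  fail(10) 'dcb': from fail(9)=15 chase 'b': 15 ⇒ 16;  out={3}∪out(16)={3,5,7}
  fail(13) 'adc': from fail(12)=1 chase 'c': 1 ⇒ 9;  out=∅∪out(9)=∅
  fail(18) 'cca': from fail(17)=15 chase 'a': 15→0 ⇒ 11;  out={6}∪out(11)={6}
  fail(4) 'ddab': from fail(3)=7 chase 'b': 7→11→0 ⇒ 19;  out=∅∪out(19)={7}
  fail(14) 'adca': from fail(13)=9 chase 'a': 9→15→0 ⇒ 11;  out={4}∪out(11)={4}
  fail(5) 'ddabc': from fail(4)=19 chase 'c': 19→0 ⇒ 15;  out={0}∪out(15)={0}

Run:
i=0 'd': node 0→1
i=1 'd': node 1→2
i=2 'd': node 2→2 (via fail)
i=3 'd': node 2→2 (via fail)
i=4 'b': node 2→6 (via fail)  → match P1@[3:4],P7@[4:4]
i=5 'b': node 6→19 (via fail)  → match P7@[5:5]
i=6 'b': node 19→19 (via fail)  → match P7@[6:6]
i=7 'd': node 19→1 (via fail)
i=8 'd': node 1→2
i=9 'c': node 2→9 (via fail)
i=10 'b': node 9→10  → match P3@[8:10],P5@[9:10],P7@[10:10]
i=11 'a': node 10→11 (via fail)
i=12 'c': node 11→15 (via fail)
i=13 'c': node 15→17
i=14 'a': node 17→18  → match P6@[12:14]
i=15 'b': node 18→19 (via fail)  → match P7@[15:15]
i=16 'c': node 19→15 (via fail)
i=17 'd': node 15→1 (via fail)
i=18 'b': node 1→6  → match P1@[17:18],P7@[18:18]
i=19 'd': node 6→1 (via fail)
i=20 'a': node 1→7
i=21 'd': node 7→8  → match P2@[19:21]
i=22 'b': node 8→6 (via fail)  → match P1@[21:22],P7@[22:22]
i=23 'd': node 6→1 (via fail)
i=24 'd': node 1→2
i=25 'd': node 2→2 (via fail)
i=26 'a': node 2→3
i=27 'b': node 3→4  → match P7@[27:27]
i=28 'c': node 4→5  → match P0@[24:28]
i=29 'd': node 5→1 (via fail)
i=30 'b': node 1→6  → match P1@[29:30],P7@[30:30]
i=31 'd': node 6→1 (via fail)
i=32 'b': node 1→6  → match P1@[31:32],P7@[32:32]
i=33 'd': node 6→1 (via fail)
i=34 'd': node 1→2
i=35 'a': node 2→3
i=36 'b': node 3→4  → match P7@[36:36]
i=37 'c': node 4→5  → match P0@[33:37]
i=38 'c': node 5→17 (via fail)
i=39 'd': node 17→1 (via fail)
i=40 'd': node 1→2
i=41 'a': node 2→3
i=42 'b': node 3→4  → match P7@[42:42]
i=43 'c': node 4→5  → match P0@[39:43]
i=44 'c': node 5→17 (via fail)
i=45 'a': node 17→18  → match P6@[43:45]
i=46 'a': node 18→11 (via fail)
i=47 'c': node 11→15 (via fail)
i=48 'c': node 15→17
i=49 'c': node 17→17 (via fail)
i=50 'a': node 17→18  → match P6@[48:50]
i=51 'c': node 18→15 (via fail)
i=52 'c': node 15→17
i=53 'a': node 17→18  → match P6@[51:53]
i=54 'b': node 18→19 (via fail)  → match P7@[54:54]
i=55 'c': node 19→15 (via fail)
i=56 'c': node 15→17

Result: [[4,1],[4,7],[5,7],[6,7],[10,3],[10,5],[10,7],[14,6],[15,7],[18,1],[18,7],[21,2],[22,1],[22,7],[27,7],[28,0],[30,1],[30,7],[32,1],[32,7],[36,7],[37,0],[42,7],[43,0],[45,6],[50,6],[53,6],[54,7]]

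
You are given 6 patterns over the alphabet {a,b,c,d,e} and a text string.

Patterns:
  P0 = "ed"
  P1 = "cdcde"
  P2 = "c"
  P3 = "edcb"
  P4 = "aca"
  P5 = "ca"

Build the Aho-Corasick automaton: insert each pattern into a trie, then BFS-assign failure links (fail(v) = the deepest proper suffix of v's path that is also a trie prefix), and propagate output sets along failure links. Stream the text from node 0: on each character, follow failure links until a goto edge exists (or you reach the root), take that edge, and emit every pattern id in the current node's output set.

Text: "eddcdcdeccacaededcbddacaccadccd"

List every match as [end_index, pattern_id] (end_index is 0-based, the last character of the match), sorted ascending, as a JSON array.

Build:
Trie nodes:
  0='ε' goto a→10 c→3 e→1
  1='e' goto d→2
  2='ed' goto c→8  ←P0
  3='c' goto a→13 d→4  ←P2
  4='cd' goto c→5
  5='cdc' goto d→6
  6='cdcd' goto e→7
  7='cdcde' goto ·  ←P1
  8='edc' goto b→9
  9='edcb' goto ·  ←P3
  10='a' goto c→11
  11='ac' goto a→12
  12='aca' goto ·  ←P4
  13='ca' goto ·  ←P5

BFS fail/out derivation:
  fail(1) 'e': from fail(0)=0 chase 'e': 0 ⇒ 0;  out=∅∪out(0)=∅
  fail(3) 'c': from fail(0)=0 chase 'c': 0 ⇒ 0;  out={2}∪out(0)={2}
  fail(10) 'a': from fail(0)=0 chase 'a': 0 ⇒ 0;  out=∅∪out(0)=∅
  fail(2) 'ed': from fail(1)=0 chase 'd': 0 ⇒ 0;  out={0}∪out(0)={0}
  fail(4) 'cd': from fail(3)=0 chase 'd': 0 ⇒ 0;  out=∅∪out(0)=∅
  fail(11) 'ac': from fail(10)=0 chase 'c': 0 ⇒ 3;  out=∅∪out(3)={2}
  fail(13) 'ca': from fail(3)=0 chase 'a': 0 ⇒ 10;  out={5}∪out(10)={5}
  fail(5) 'cdc': from fail(4)=0 chase 'c': 0 ⇒ 3;  out=∅∪out(3)={2}
  fail(8) 'edc': from fail(2)=0 chase 'c': 0 ⇒ 3;  out=∅∪out(3)={2}
  fail(12) 'aca': from fail(11)=3 chase 'a': 3 ⇒ 13;  out={4}∪out(13)={4,5}
  fail(6) 'cdcd': from fail(5)=3 chase 'd': 3 ⇒ 4;  out=∅∪out(4)=∅
  fail(9) 'edcb': from fail(8)=3 chase 'b': 3→0 ⇒ 0;  out={3}∪out(0)={3}
  fail(7) 'cdcde': from fail(6)=4 chase 'e': 4→0 ⇒ 1;  out={1}∪out(1)={1}

Text stream:
i=0 'e': node 0→1
i=1 'd': node 1→2  emit P0@[0:1]
i=2 'd': node 2→0 ·f
i=3 'c': node 0→3  emit P2@[3:3]
i=4 'd': node 3→4
i=5 'c': node 4→5  emit P2@[5:5]
i=6 'd': node 5→6
i=7 'e': node 6→7  emit P1@[3:7]
i=8 'c': node 7→3 ·f  emit P2@[8:8]
i=9 'c': node 3→3 ·f  emit P2@[9:9]
i=10 'a': node 3→13  emit P5@[9:10]
i=11 'c': node 13→11 ·f  emit P2@[11:11]
i=12 'a': node 11→12  emit P4@[10:12],P5@[11:12]
i=13 'e': node 12→1 ·f
i=14 'd': node 1→2  emit P0@[13:14]
i=15 'e': node 2→1 ·f
i=16 'd': node 1→2  emit P0@[15:16]
i=17 'c': node 2→8  emit P2@[17:17]
i=18 'b': node 8→9  emit P3@[15:18]
i=19 'd': node 9→0 ·f
i=20 'd': node 0→0
i=21 'a': node 0→10
i=22 'c': node 10→11  emit P2@[22:22]
i=23 'a': node 11→12  emit P4@[21:23],P5@[22:23]
i=24 'c': node 12→11 ·f  emit P2@[24:24]
i=25 'c': node 11→3 ·f  emit P2@[25:25]
i=26 'a': node 3→13  emit P5@[25:26]
i=27 'd': node 13→0 ·f
i=28 'c': node 0→3  emit P2@[28:28]
i=29 'c': node 3→3 ·f  emit P2@[29:29]
i=30 'd': node 3→4

Result: [[1,0],[3,2],[5,2],[7,1],[8,2],[9,2],[10,5],[11,2],[12,4],[12,5],[14,0],[16,0],[17,2],[18,3],[22,2],[23,4],[23,5],[24,2],[25,2],[26,5],[28,2],[29,2]]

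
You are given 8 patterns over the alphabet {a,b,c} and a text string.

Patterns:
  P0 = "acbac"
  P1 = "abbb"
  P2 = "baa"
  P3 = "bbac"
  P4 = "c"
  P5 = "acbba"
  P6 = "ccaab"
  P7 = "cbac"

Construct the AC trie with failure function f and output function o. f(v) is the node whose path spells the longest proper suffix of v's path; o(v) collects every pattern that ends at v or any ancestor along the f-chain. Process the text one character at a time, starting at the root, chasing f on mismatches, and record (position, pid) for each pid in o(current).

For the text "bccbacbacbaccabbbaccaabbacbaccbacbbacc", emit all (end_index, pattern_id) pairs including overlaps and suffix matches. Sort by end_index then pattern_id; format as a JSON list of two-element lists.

Build automaton:
Trie nodes:
  0='ε' goto a→1 b→9 c→15
  1='a' goto b→6 c→2
  2='ac' goto b→3
  3='acb' goto a→4 b→16
  4='acba' goto c→5
  5='acbac' goto ·  ←P0
  6='ab' goto b→7
  7='abb' goto b→8
  8='abbb' goto ·  ←P1
  9='b' goto a→10 b→12
  10='ba' goto a→11
  11='baa' goto ·  ←P2
  12='bb' goto a→13
  13='bba' goto c→14
  14='bbac' goto ·  ←P3
  15='c' goto b→22 c→18  ←P4
  16='acbb' goto a→17
  17='acbba' goto ·  ←P5
  18='cc' goto a→19
  19='cca' goto a→20
  20='ccaa' goto b→21
  21='ccaab' goto ·  ←P6
  22='cb' goto a→23
  23='cba' goto c→24
  24='cbac' goto ·  ←P7

Failure links (BFS by depth):
  n1('a'): parent n0 fail=0; on 'a' 0 → fail=0;  out ∅∪∅=∅
  n9('b'): parent n0 fail=0; on 'b' 0 → fail=0;  out ∅∪∅=∅
  n15('c'): parent n0 fail=0; on 'c' 0 → fail=0;  out {4}∪∅={4}
  n2('ac'): parent n1 fail=0; on 'c' 0 → fail=15;  out ∅∪{4}={4}
  n6('ab'): parent n1 fail=0; on 'b' 0 → fail=9;  out ∅∪∅=∅
  n10('ba'): parent n9 fail=0; on 'a' 0 → fail=1;  out ∅∪∅=∅
  n12('bb'): parent n9 fail=0; on 'b' 0 → fail=9;  out ∅∪∅=∅
  n18('cc'): parent n15 fail=0; on 'c' 0 → fail=15;  out ∅∪{4}={4}
  n22('cb'): parent n15 fail=0; on 'b' 0 → fail=9;  out ∅∪∅=∅
  n3('acb'): parent n2 fail=15; on 'b' 15 → fail=22;  out ∅∪∅=∅
  n7('abb'): parent n6 fail=9; on 'b' 9 → fail=12;  out ∅∪∅=∅
  n11('baa'): parent n10 fail=1; on 'a' 1→0 → fail=1;  out {2}∪∅={2}
  n13('bba'): parent n12 fail=9; on 'a' 9 → fail=10;  out ∅∪∅=∅
  n19('cca'): parent n18 fail=15; on 'a' 15→0 → fail=1;  out ∅∪∅=∅
  n23('cba'): parent n22 fail=9; on 'a' 9 → fail=10;  out ∅∪∅=∅
  n4('acba'): parent n3 fail=22; on 'a' 22 → fail=23;  out ∅∪∅=∅
  n8('abbb'): parent n7 fail=12; on 'b' 12→9 → fail=12;  out {1}∪∅={1}
  n14('bbac'): parent n13 fail=10; on 'c' 10→1 → fail=2;  out {3}∪{4}={3,4}
  n16('acbb'): parent n3 fail=22; on 'b' 22→9 → fail=12;  out ∅∪∅=∅
  n20('ccaa'): parent n19 fail=1; on 'a' 1→0 → fail=1;  out ∅∪∅=∅
  n24('cbac'): parent n23 fail=10; on 'c' 10→1 → fail=2;  out {7}∪{4}={4,7}
  n5('acbac'): parent n4 fail=23; on 'c' 23 → fail=24;  out {0}∪{4,7}={0,4,7}
  n17('acbba'): parent n16 fail=12; on 'a' 12 → fail=13;  out {5}∪∅={5}
  n21('ccaab'): parent n20 fail=1; on 'b' 1 → fail=6;  out {6}∪∅={6}

Scan:
i=0 'b': node 0→9
i=1 'c': node 9→15 (fail-walked)  emit P4@[1:1]
i=2 'c': node 15→18  emit P4@[2:2]
i=3 'b': node 18→22 (fail-walked)
i=4 'a': node 22→23
i=5 'c': node 23→24  emit P4@[5:5],P7@[2:5]
i=6 'b': node 24→3 (fail-walked)
i=7 'a': node 3→4
i=8 'c': node 4→5  emit P0@[4:8],P4@[8:8],P7@[5:8]
i=9 'b': node 5→3 (fail-walked)
i=10 'a': node 3→4
i=11 'c': node 4→5  emit P0@[7:11],P4@[11:11],P7@[8:11]
i=12 'c': node 5→18 (fail-walked)  emit P4@[12:12]
i=13 'a': node 18→19
i=14 'b': node 19→6 (fail-walked)
i=15 'b': node 6→7
i=16 'b': node 7→8  emit P1@[13:16]
i=17 'a': node 8→13 (fail-walked)
i=18 'c': node 13→14  emit P3@[15:18],P4@[18:18]
i=19 'c': node 14→18 (fail-walked)  emit P4@[19:19]
i=20 'a': node 18→19
i=21 'a': node 19→20
i=22 'b': node 20→21  emit P6@[18:22]
i=23 'b': node 21→7 (fail-walked)
i=24 'a': node 7→13 (fail-walked)
i=25 'c': node 13→14  emit P3@[22:25],P4@[25:25]
i=26 'b': node 14→3 (fail-walked)
i=27 'a': node 3→4
i=28 'c': node 4→5  emit P0@[24:28],P4@[28:28],P7@[25:28]
i=29 'c': node 5→18 (fail-walked)  emit P4@[29:29]
i=30 'b': node 18→22 (fail-walked)
i=31 'a': node 22→23
i=32 'c': node 23→24  emit P4@[32:32],P7@[29:32]
i=33 'b': node 24→3 (fail-walked)
i=34 'b': node 3→16
i=35 'a': node 16→17  emit P5@[31:35]
i=36 'c': node 17→14 (fail-walked)  emit P3@[33:36],P4@[36:36]
i=37 'c': node 14→18 (fail-walked)  emit P4@[37:37]

Matches: [[1,4],[2,4],[5,4],[5,7],[8,0],[8,4],[8,7],[11,0],[11,4],[11,7],[12,4],[16,1],[18,3],[18,4],[19,4],[22,6],[25,3],[25,4],[28,0],[28,4],[28,7],[29,4],[32,4],[32,7],[35,5],[36,3],[36,4],[37,4]]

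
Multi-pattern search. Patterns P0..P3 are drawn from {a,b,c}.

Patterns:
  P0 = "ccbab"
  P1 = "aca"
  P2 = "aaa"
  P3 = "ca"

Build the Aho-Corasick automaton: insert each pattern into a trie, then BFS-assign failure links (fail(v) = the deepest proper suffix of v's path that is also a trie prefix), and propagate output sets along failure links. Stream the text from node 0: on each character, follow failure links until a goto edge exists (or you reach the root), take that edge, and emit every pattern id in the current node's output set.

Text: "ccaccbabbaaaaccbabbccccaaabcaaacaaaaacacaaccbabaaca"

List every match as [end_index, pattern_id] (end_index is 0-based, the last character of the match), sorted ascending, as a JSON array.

Build automaton:
Trie nodes:
  0='ε' goto a→6 c→1
  1='c' goto a→11 c→2
  2='cc' goto b→3
  3='ccb' goto a→4
  4='ccba' goto b→5
  5='ccbab' goto ·  ←P0
  6='a' goto a→9 c→7
  7='ac' goto a→8
  8='aca' goto ·  ←P1
  9='aa' goto a→10
  10='aaa' goto ·  ←P2
  11='ca' goto ·  ←P3

BFS fail/out derivation:
  n1('c'): parent n0 fail=0; on 'c' 0 → fail=0;  out ∅∪∅=∅
  n6('a'): parent n0 fail=0; on 'a' 0 → fail=0;  out ∅∪∅=∅
  n2('cc'): parent n1 fail=0; on 'c' 0 → fail=1;  out ∅∪∅=∅
  n7('ac'): parent n6 fail=0; on 'c' 0 → fail=1;  out ∅∪∅=∅
  n9('aa'): parent n6 fail=0; on 'a' 0 → fail=6;  out ∅∪∅=∅
  n11('ca'): parent n1 fail=0; on 'a' 0 → fail=6;  out {3}∪∅={3}
  n3('ccb'): parent n2 fail=1; on 'b' 1→0 → fail=0;  out ∅∪∅=∅
  n8('aca'): parent n7 fail=1; on 'a' 1 → fail=11;  out {1}∪{3}={1,3}
  n10('aaa'): parent n9 fail=6; on 'a' 6 → fail=9;  out {2}∪∅={2}
  n4('ccba'): parent n3 fail=0; on 'a' 0 → fail=6;  out ∅∪∅=∅
  n5('ccbab'): parent n4 fail=6; on 'b' 6→0 → fail=0;  out {0}∪∅={0}

Text stream:
[0] read 'c'  n0⇒n1
[1] read 'c'  n1⇒n2
[2] read 'a'  n2⇒n11 (via fail)  emit P3@[1:2]
[3] read 'c'  n11⇒n7 (via fail)
[4] read 'c'  n7⇒n2 (via fail)
[5] read 'b'  n2⇒n3
[6] read 'a'  n3⇒n4
[7] read 'b'  n4⇒n5  emit P0@[3:7]
[8] read 'b'  n5⇒n0 (via fail)
[9] read 'a'  n0⇒n6
[10] read 'a'  n6⇒n9
[11] read 'a'  n9⇒n10  emit P2@[9:11]
[12] read 'a'  n10⇒n10 (via fail)  emit P2@[10:12]
[13] read 'c'  n10⇒n7 (via fail)
[14] read 'c'  n7⇒n2 (via fail)
[15] read 'b'  n2⇒n3
[16] read 'a'  n3⇒n4
[17] read 'b'  n4⇒n5  emit P0@[13:17]
[18] read 'b'  n5⇒n0 (via fail)
[19] read 'c'  n0⇒n1
[20] read 'c'  n1⇒n2
[21] read 'c'  n2⇒n2 (via fail)
[22] read 'c'  n2⇒n2 (via fail)
[23] read 'a'  n2⇒n11 (via fail)  emit P3@[22:23]
[24] read 'a'  n11⇒n9 (via fail)
[25] read 'a'  n9⇒n10  emit P2@[23:25]
[26] read 'b'  n10⇒n0 (via fail)
[27] read 'c'  n0⇒n1
[28] read 'a'  n1⇒n11  emit P3@[27:28]
[29] read 'a'  n11⇒n9 (via fail)
[30] read 'a'  n9⇒n10  emit P2@[28:30]
[31] read 'c'  n10⇒n7 (via fail)
[32] read 'a'  n7⇒n8  emit P1@[30:32],P3@[31:32]
[33] read 'a'  n8⇒n9 (via fail)
[34] read 'a'  n9⇒n10  emit P2@[32:34]
[35] read 'a'  n10⇒n10 (via fail)  emit P2@[33:35]
[36] read 'a'  n10⇒n10 (via fail)  emit P2@[34:36]
[37] read 'c'  n10⇒n7 (via fail)
[38] read 'a'  n7⇒n8  emit P1@[36:38],P3@[37:38]
[39] read 'c'  n8⇒n7 (via fail)
[40] read 'a'  n7⇒n8  emit P1@[38:40],P3@[39:40]
[41] read 'a'  n8⇒n9 (via fail)
[42] read 'c'  n9⇒n7 (via fail)
[43] read 'c'  n7⇒n2 (via fail)
[44] read 'b'  n2⇒n3
[45] read 'a'  n3⇒n4
[46] read 'b'  n4⇒n5  emit P0@[42:46]
[47] read 'a'  n5⇒n6 (via fail)
[48] read 'a'  n6⇒n9
[49] read 'c'  n9⇒n7 (via fail)
[50] read 'a'  n7⇒n8  emit P1@[48:50],P3@[49:50]

All matches (sorted): [[2,3],[7,0],[11,2],[12,2],[17,0],[23,3],[25,2],[28,3],[30,2],[32,1],[32,3],[34,2],[35,2],[36,2],[38,1],[38,3],[40,1],[40,3],[46,0],[50,1],[50,3]]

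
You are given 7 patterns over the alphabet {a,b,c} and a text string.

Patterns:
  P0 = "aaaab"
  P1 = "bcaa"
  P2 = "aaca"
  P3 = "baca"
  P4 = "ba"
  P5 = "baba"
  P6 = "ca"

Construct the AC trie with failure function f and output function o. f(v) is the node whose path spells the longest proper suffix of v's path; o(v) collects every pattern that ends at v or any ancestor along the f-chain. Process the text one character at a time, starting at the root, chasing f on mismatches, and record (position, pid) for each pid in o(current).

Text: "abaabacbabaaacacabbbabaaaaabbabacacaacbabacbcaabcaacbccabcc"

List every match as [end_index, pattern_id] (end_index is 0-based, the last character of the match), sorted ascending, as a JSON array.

Construct AC machine:
Trie (insert patterns):
  n0 'ε': a→1 b→6 c→17
  n1 'a': a→2
  n2 'aa': a→3 c→10
  n3 'aaa': a→4
  n4 'aaaa': b→5
  n5 'aaaab': ·  [P0 ends]
  n6 'b': a→12 c→7
  n7 'bc': a→8
  n8 'bca': a→9
  n9 'bcaa': ·  [P1 ends]
  n10 'aac': a→11
  n11 'aaca': ·  [P2 ends]
  n12 'ba': b→15 c→13  [P4 ends]
  n13 'bac': a→14
  n14 'baca': ·  [P3 ends]
  n15 'bab': a→16
  n16 'baba': ·  [P5 ends]
  n17 'c': a→18
  n18 'ca': ·  [P6 ends]

Failure links (BFS by depth):
  fail(1) 'a': from fail(0)=0 chase 'a': 0 ⇒ 0;  out=∅∪out(0)=∅
  fail(6) 'b': from fail(0)=0 chase 'b': 0 ⇒ 0;  out=∅∪out(0)=∅
  fail(17) 'c': from fail(0)=0 chase 'c': 0 ⇒ 0;  out=∅∪out(0)=∅
  fail(2) 'aa': from fail(1)=0 chase 'a': 0 ⇒ 1;  out=∅∪out(1)=∅
  fail(7) 'bc': from fail(6)=0 chase 'c': 0 ⇒ 17;  out=∅∪out(17)=∅
  fail(12) 'ba': from fail(6)=0 chase 'a': 0 ⇒ 1;  out={4}∪out(1)={4}
  fail(18) 'ca': from fail(17)=0 chase 'a': 0 ⇒ 1;  out={6}∪out(1)={6}
  fail(3) 'aaa': from fail(2)=1 chase 'a': 1 ⇒ 2;  out=∅∪out(2)=∅
  fail(8) 'bca': from fail(7)=17 chase 'a': 17 ⇒ 18;  out=∅∪out(18)={6}
  fail(10) 'aac': from fail(2)=1 chase 'c': 1→0 ⇒ 17;  out=∅∪out(17)=∅
  fail(13) 'bac': from fail(12)=1 chase 'c': 1→0 ⇒ 17;  out=∅∪out(17)=∅
  fail(15) 'bab': from fail(12)=1 chase 'b': 1→0 ⇒ 6;  out=∅∪out(6)=∅
  fail(4) 'aaaa': from fail(3)=2 chase 'a': 2 ⇒ 3;  out=∅∪out(3)=∅
  fail(9) 'bcaa': from fail(8)=18 chase 'a': 18→1 ⇒ 2;  out={1}∪out(2)={1}
  fail(11) 'aaca': from fail(10)=17 chase 'a': 17 ⇒ 18;  out={2}∪out(18)={2,6}
  fail(14) 'baca': from fail(13)=17 chase 'a': 17 ⇒ 18;  out={3}∪out(18)={3,6}
  fail(16) 'baba': from fail(15)=6 chase 'a': 6 ⇒ 12;  out={5}∪out(12)={4,5}
  fail(5) 'aaaab': from fail(4)=3 chase 'b': 3→2→1→0 ⇒ 6;  out={0}∪out(6)={0}

Scan:
i=0 'a': node 0→1
i=1 'b': node 1→6 (via fail)
i=2 'a': node 6→12  ** P4@[1:2]
i=3 'a': node 12→2 (via fail)
i=4 'b': node 2→6 (via fail)
i=5 'a': node 6→12  ** P4@[4:5]
i=6 'c': node 12→13
i=7 'b': node 13→6 (via fail)
i=8 'a': node 6→12  ** P4@[7:8]
i=9 'b': node 12→15
i=10 'a': node 15→16  ** P4@[9:10],P5@[7:10]
i=11 'a': node 16→2 (via fail)
i=12 'a': node 2→3
i=13 'c': node 3→10 (via fail)
i=14 'a': node 10→11  ** P2@[11:14],P6@[13:14]
i=15 'c': node 11→17 (via fail)
i=16 'a': node 17→18  ** P6@[15:16]
i=17 'b': node 18→6 (via fail)
i=18 'b': node 6→6 (via fail)
i=19 'b': node 6→6 (via fail)
i=20 'a': node 6→12  ** P4@[19:20]
i=21 'b': node 12→15
i=22 'a': node 15→16  ** P4@[21:22],P5@[19:22]
i=23 'a': node 16→2 (via fail)
i=24 'a': node 2→3
i=25 'a': node 3→4
i=26 'a': node 4→4 (via fail)
i=27 'b': node 4→5  ** P0@[23:27]
i=28 'b': node 5→6 (via fail)
i=29 'a': node 6→12  ** P4@[28:29]
i=30 'b': node 12→15
i=31 'a': node 15→16  ** P4@[30:31],P5@[28:31]
i=32 'c': node 16→13 (via fail)
i=33 'a': node 13→14  ** P3@[30:33],P6@[32:33]
i=34 'c': node 14→17 (via fail)
i=35 'a': node 17→18  ** P6@[34:35]
i=36 'a': node 18→2 (via fail)
i=37 'c': node 2→10
i=38 'b': node 10→6 (via fail)
i=39 'a': node 6→12  ** P4@[38:39]
i=40 'b': node 12→15
i=41 'a': node 15→16  ** P4@[40:41],P5@[38:41]
i=42 'c': node 16→13 (via fail)
i=43 'b': node 13→6 (via fail)
i=44 'c': node 6→7
i=45 'a': node 7→8  ** P6@[44:45]
i=46 'a': node 8→9  ** P1@[43:46]
i=47 'b': node 9→6 (via fail)
i=48 'c': node 6→7
i=49 'a': node 7→8  ** P6@[48:49]
i=50 'a': node 8→9  ** P1@[47:50]
i=51 'c': node 9→10 (via fail)
i=52 'b': node 10→6 (via fail)
i=53 'c': node 6→7
i=54 'c': node 7→17 (via fail)
i=55 'a': node 17→18  ** P6@[54:55]
i=56 'b': node 18→6 (via fail)
i=57 'c': node 6→7
i=58 'c': node 7→17 (via fail)

Matches: [[2,4],[5,4],[8,4],[10,4],[10,5],[14,2],[14,6],[16,6],[20,4],[22,4],[22,5],[27,0],[29,4],[31,4],[31,5],[33,3],[33,6],[35,6],[39,4],[41,4],[41,5],[45,6],[46,1],[49,6],[50,1],[55,6]]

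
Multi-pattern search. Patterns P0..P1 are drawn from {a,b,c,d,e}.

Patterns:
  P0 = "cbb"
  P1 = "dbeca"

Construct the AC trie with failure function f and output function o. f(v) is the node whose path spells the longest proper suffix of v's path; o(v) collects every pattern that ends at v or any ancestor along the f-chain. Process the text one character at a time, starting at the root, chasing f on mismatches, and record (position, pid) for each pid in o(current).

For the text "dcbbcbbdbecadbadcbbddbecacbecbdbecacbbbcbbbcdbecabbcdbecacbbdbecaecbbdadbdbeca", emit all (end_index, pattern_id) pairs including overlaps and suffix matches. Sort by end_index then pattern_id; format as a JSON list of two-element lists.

Build automaton:
Trie nodes:
  0='ε' goto c→1 d→4
  1='c' goto b→2
  2='cb' goto b→3
  3='cbb' goto ·  ←P0
  4='d' goto b→5
  5='db' goto e→6
  6='dbe' goto c→7
  7='dbec' goto a→8
  8='dbeca' goto ·  ←P1

Failure links (BFS by depth):
  fail(1) 'c': from fail(0)=0 chase 'c': 0 ⇒ 0;  out=∅∪out(0)=∅
  fail(4) 'd': from fail(0)=0 chase 'd': 0 ⇒ 0;  out=∅∪out(0)=∅
  fail(2) 'cb': from fail(1)=0 chase 'b': 0 ⇒ 0;  out=∅∪out(0)=∅
  fail(5) 'db': from fail(4)=0 chase 'b': 0 ⇒ 0;  out=∅∪out(0)=∅
  fail(3) 'cbb': from fail(2)=0 chase 'b': 0 ⇒ 0;  out={0}∪out(0)={0}
  fail(6) 'dbe': from fail(5)=0 chase 'e': 0 ⇒ 0;  out=∅∪out(0)=∅
  fail(7) 'dbec': from fail(6)=0 chase 'c': 0 ⇒ 1;  out=∅∪out(1)=∅
  fail(8) 'dbeca': from fail(7)=1 chase 'a': 1→0 ⇒ 0;  out={1}∪out(0)={1}

Scan:
pos 0 'd': at 4
pos 1 'c': at 1 (via fail)
pos 2 'b': at 2
pos 3 'b': at 3  → match P0@[1:3]
pos 4 'c': at 1 (via fail)
pos 5 'b': at 2
pos 6 'b': at 3  → match P0@[4:6]
pos 7 'd': at 4 (via fail)
pos 8 'b': at 5
pos 9 'e': at 6
pos 10 'c': at 7
pos 11 'a': at 8  → match P1@[7:11]
pos 12 'd': at 4 (via fail)
pos 13 'b': at 5
pos 14 'a': at 0 (via fail)
pos 15 'd': at 4
pos 16 'c': at 1 (via fail)
pos 17 'b': at 2
pos 18 'b': at 3  → match P0@[16:18]
pos 19 'd': at 4 (via fail)
pos 20 'd': at 4 (via fail)
pos 21 'b': at 5
pos 22 'e': at 6
pos 23 'c': at 7
pos 24 'a': at 8  → match P1@[20:24]
pos 25 'c': at 1 (via fail)
pos 26 'b': at 2
pos 27 'e': at 0 (via fail)
pos 28 'c': at 1
pos 29 'b': at 2
pos 30 'd': at 4 (via fail)
pos 31 'b': at 5
pos 32 'e': at 6
pos 33 'c': at 7
pos 34 'a': at 8  → match P1@[30:34]
pos 35 'c': at 1 (via fail)
pos 36 'b': at 2
pos 37 'b': at 3  → match P0@[35:37]
pos 38 'b': at 0 (via fail)
pos 39 'c': at 1
pos 40 'b': at 2
pos 41 'b': at 3  → match P0@[39:41]
pos 42 'b': at 0 (via fail)
pos 43 'c': at 1
pos 44 'd': at 4 (via fail)
pos 45 'b': at 5
pos 46 'e': at 6
pos 47 'c': at 7
pos 48 'a': at 8  → match P1@[44:48]
pos 49 'b': at 0 (via fail)
pos 50 'b': at 0
pos 51 'c': at 1
pos 52 'd': at 4 (via fail)
pos 53 'b': at 5
pos 54 'e': at 6
pos 55 'c': at 7
pos 56 'a': at 8  → match P1@[52:56]
pos 57 'c': at 1 (via fail)
pos 58 'b': at 2
pos 59 'b': at 3  → match P0@[57:59]
pos 60 'd': at 4 (via fail)
pos 61 'b': at 5
pos 62 'e': at 6
pos 63 'c': at 7
pos 64 'a': at 8  → match P1@[60:64]
pos 65 'e': at 0 (via fail)
pos 66 'c': at 1
pos 67 'b': at 2
pos 68 'b': at 3  → match P0@[66:68]
pos 69 'd': at 4 (via fail)
pos 70 'a': at 0 (via fail)
pos 71 'd': at 4
pos 72 'b': at 5
pos 73 'd': at 4 (via fail)
pos 74 'b': at 5
pos 75 'e': at 6
pos 76 'c': at 7
pos 77 'a': at 8  → match P1@[73:77]

Result: [[3,0],[6,0],[11,1],[18,0],[24,1],[34,1],[37,0],[41,0],[48,1],[56,1],[59,0],[64,1],[68,0],[77,1]]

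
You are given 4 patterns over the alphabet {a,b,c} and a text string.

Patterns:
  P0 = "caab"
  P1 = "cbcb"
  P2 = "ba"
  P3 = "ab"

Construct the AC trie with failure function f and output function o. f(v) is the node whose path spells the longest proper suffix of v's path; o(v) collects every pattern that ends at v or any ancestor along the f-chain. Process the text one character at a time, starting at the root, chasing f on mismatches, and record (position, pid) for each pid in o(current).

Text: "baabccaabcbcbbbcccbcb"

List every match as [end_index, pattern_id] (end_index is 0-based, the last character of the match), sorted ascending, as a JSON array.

Build:
Trie nodes:
  0='ε' goto a→10 b→8 c→1
  1='c' goto a→2 b→5
  2='ca' goto a→3
  3='caa' goto b→4
  4='caab' goto ·  [P0 ends]
  5='cb' goto c→6
  6='cbc' goto b→7
  7='cbcb' goto ·  [P1 ends]
  8='b' goto a→9
  9='ba' goto ·  [P2 ends]
  10='a' goto b→11
  11='ab' goto ·  [P3 ends]

BFS fail/out derivation:
  fail(1) 'c': from fail(0)=0 chase 'c': 0 ⇒ 0;  out=∅∪out(0)=∅
  fail(8) 'b': from fail(0)=0 chase 'b': 0 ⇒ 0;  out=∅∪out(0)=∅
  fail(10) 'a': from fail(0)=0 chase 'a': 0 ⇒ 0;  out=∅∪out(0)=∅
  fail(2) 'ca': from fail(1)=0 chase 'a': 0 ⇒ 10;  out=∅∪out(10)=∅
  fail(5) 'cb': from fail(1)=0 chase 'b': 0 ⇒ 8;  out=∅∪out(8)=∅
  fail(9) 'ba': from fail(8)=0 chase 'a': 0 ⇒ 10;  out={2}∪out(10)={2}
  fail(11) 'ab': from fail(10)=0 chase 'b': 0 ⇒ 8;  out={3}∪out(8)={3}
  fail(3) 'caa': from fail(2)=10 chase 'a': 10→0 ⇒ 10;  out=∅∪out(10)=∅
  fail(6) 'cbc': from fail(5)=8 chase 'c': 8→0 ⇒ 1;  out=∅∪out(1)=∅
  fail(4) 'caab': from fail(3)=10 chase 'b': 10 ⇒ 11;  out={0}∪out(11)={0,3}
  fail(7) 'cbcb': from fail(6)=1 chase 'b': 1 ⇒ 5;  out={1}∪out(5)={1}

Text stream:
i=0 'b': node 0→8
i=1 'a': node 8→9  → match P2@[0:1]
i=2 'a': node 9→10 (fail-walked)
i=3 'b': node 10→11  → match P3@[2:3]
i=4 'c': node 11→1 (fail-walked)
i=5 'c': node 1→1 (fail-walked)
i=6 'a': node 1→2
i=7 'a': node 2→3
i=8 'b': node 3→4  → match P0@[5:8],P3@[7:8]
i=9 'c': node 4→1 (fail-walked)
i=10 'b': node 1→5
i=11 'c': node 5→6
i=12 'b': node 6→7  → match P1@[9:12]
i=13 'b': node 7→8 (fail-walked)
i=14 'b': node 8→8 (fail-walked)
i=15 'c': node 8→1 (fail-walked)
i=16 'c': node 1→1 (fail-walked)
i=17 'c': node 1→1 (fail-walked)
i=18 'b': node 1→5
i=19 'c': node 5→6
i=20 'b': node 6→7  → match P1@[17:20]

All matches (sorted): [[1,2],[3,3],[8,0],[8,3],[12,1],[20,1]]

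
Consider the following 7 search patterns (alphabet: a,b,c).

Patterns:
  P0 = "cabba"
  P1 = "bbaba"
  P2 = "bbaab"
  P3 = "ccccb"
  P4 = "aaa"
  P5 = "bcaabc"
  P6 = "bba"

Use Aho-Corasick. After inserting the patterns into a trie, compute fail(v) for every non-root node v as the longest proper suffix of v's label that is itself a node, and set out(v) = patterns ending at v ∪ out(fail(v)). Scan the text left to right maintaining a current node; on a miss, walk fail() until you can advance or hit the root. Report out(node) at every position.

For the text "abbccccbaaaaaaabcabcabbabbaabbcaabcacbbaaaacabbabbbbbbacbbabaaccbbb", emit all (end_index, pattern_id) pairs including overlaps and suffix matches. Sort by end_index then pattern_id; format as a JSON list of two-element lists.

Build:
Trie nodes:
  n0 'ε': a→17 b→6 c→1
  n1 'c': a→2 c→13
  n2 'ca': b→3
  n3 'cab': b→4
  n4 'cabb': a→5
  n5 'cabba': ·  ←P0
  n6 'b': b→7 c→20
  n7 'bb': a→8
  n8 'bba': a→11 b→9  ←P6
  n9 'bbab': a→10
  n10 'bbaba': ·  ←P1
  n11 'bbaa': b→12
  n12 'bbaab': ·  ←P2
  n13 'cc': c→14
  n14 'ccc': c→15
  n15 'cccc': b→16
  n16 'ccccb': ·  ←P3
  n17 'a': a→18
  n18 'aa': a→19
  n19 'aaa': ·  ←P4
  n20 'bc': a→21
  n21 'bca': a→22
  n22 'bcaa': b→23
  n23 'bcaab': c→24
  n24 'bcaabc': ·  ←P5

Failure links (BFS by depth):
  n1('c'): parent n0 fail=0; on 'c' 0 → fail=0;  out ∅∪∅=∅
  n6('b'): parent n0 fail=0; on 'b' 0 → fail=0;  out ∅∪∅=∅
  n17('a'): parent n0 fail=0; on 'a' 0 → fail=0;  out ∅∪∅=∅
  n2('ca'): parent n1 fail=0; on 'a' 0 → fail=17;  out ∅∪∅=∅
  n7('bb'): parent n6 fail=0; on 'b' 0 → fail=6;  out ∅∪∅=∅
  n13('cc'): parent n1 fail=0; on 'c' 0 → fail=1;  out ∅∪∅=∅
  n18('aa'): parent n17 fail=0; on 'a' 0 → fail=17;  out ∅∪∅=∅
  n20('bc'): parent n6 fail=0; on 'c' 0 → fail=1;  out ∅∪∅=∅
  n3('cab'): parent n2 fail=17; on 'b' 17→0 → fail=6;  out ∅∪∅=∅
  n8('bba'): parent n7 fail=6; on 'a' 6→0 → fail=17;  out {6}∪∅={6}
  n14('ccc'): parent n13 fail=1; on 'c' 1 → fail=13;  out ∅∪∅=∅
  n19('aaa'): parent n18 fail=17; on 'a' 17 → fail=18;  out {4}∪∅={4}
  n21('bca'): parent n20 fail=1; on 'a' 1 → fail=2;  out ∅∪∅=∅
  n4('cabb'): parent n3 fail=6; on 'b' 6 → fail=7;  out ∅∪∅=∅
  n9('bbab'): parent n8 fail=17; on 'b' 17→0 → fail=6;  out ∅∪∅=∅
  n11('bbaa'): parent n8 fail=17; on 'a' 17 → fail=18;  out ∅∪∅=∅
  n15('cccc'): parent n14 fail=13; on 'c' 13 → fail=14;  out ∅∪∅=∅
  n22('bcaa'): parent n21 fail=2; on 'a' 2→17 → fail=18;  out ∅∪∅=∅
  n5('cabba'): parent n4 fail=7; on 'a' 7 → fail=8;  out {0}∪{6}={0,6}
  n10('bbaba'): parent n9 fail=6; on 'a' 6→0 → fail=17;  out {1}∪∅={1}
  n12('bbaab'): parent n11 fail=18; on 'b' 18→17→0 → fail=6;  out {2}∪∅={2}
  n16('ccccb'): parent n15 fail=14; on 'b' 14→13→1→0 → fail=6;  out {3}∪∅={3}
  n23('bcaab'): parent n22 fail=18; on 'b' 18→17→0 → fail=6;  out ∅∪∅=∅
  n24('bcaabc'): parent n23 fail=6; on 'c' 6 → fail=20;  out {5}∪∅={5}

Text stream:
i=0 'a': node 0→17
i=1 'b': node 17→6 (via fail)
i=2 'b': node 6→7
i=3 'c': node 7→20 (via fail)
i=4 'c': node 20→13 (via fail)
i=5 'c': node 13→14
i=6 'c': node 14→15
i=7 'b': node 15→16  ** P3@[3:7]
i=8 'a': node 16→17 (via fail)
i=9 'a': node 17→18
i=10 'a': node 18→19  ** P4@[8:10]
i=11 'a': node 19→19 (via fail)  ** P4@[9:11]
i=12 'a': node 19→19 (via fail)  ** P4@[10:12]
i=13 'a': node 19→19 (via fail)  ** P4@[11:13]
i=14 'a': node 19→19 (via fail)  ** P4@[12:14]
i=15 'b': node 19→6 (via fail)
i=16 'c': node 6→20
i=17 'a': node 20→21
i=18 'b': node 21→3 (via fail)
i=19 'c': node 3→20 (via fail)
i=20 'a': node 20→21
i=21 'b': node 21→3 (via fail)
i=22 'b': node 3→4
i=23 'a': node 4→5  ** P0@[19:23],P6@[21:23]
i=24 'b': node 5→9 (via fail)
i=25 'b': node 9→7 (via fail)
i=26 'a': node 7→8  ** P6@[24:26]
i=27 'a': node 8→11
i=28 'b': node 11→12  ** P2@[24:28]
i=29 'b': node 12→7 (via fail)
i=30 'c': node 7→20 (via fail)
i=31 'a': node 20→21
i=32 'a': node 21→22
i=33 'b': node 22→23
i=34 'c': node 23→24  ** P5@[29:34]
i=35 'a': node 24→21 (via fail)
i=36 'c': node 21→1 (via fail)
i=37 'b': node 1→6 (via fail)
i=38 'b': node 6→7
i=39 'a': node 7→8  ** P6@[37:39]
i=40 'a': node 8→11
i=41 'a': node 11→19 (via fail)  ** P4@[39:41]
i=42 'a': node 19→19 (via fail)  ** P4@[40:42]
i=43 'c': node 19→1 (via fail)
i=44 'a': node 1→2
i=45 'b': node 2→3
i=46 'b': node 3→4
i=47 'a': node 4→5  ** P0@[43:47],P6@[45:47]
i=48 'b': node 5→9 (via fail)
i=49 'b': node 9→7 (via fail)
i=50 'b': node 7→7 (via fail)
i=51 'b': node 7→7 (via fail)
i=52 'b': node 7→7 (via fail)
i=53 'b': node 7→7 (via fail)
i=54 'a': node 7→8  ** P6@[52:54]
i=55 'c': node 8→1 (via fail)
i=56 'b': node 1→6 (via fail)
i=57 'b': node 6→7
i=58 'a': node 7→8  ** P6@[56:58]
i=59 'b': node 8→9
i=60 'a': node 9→10  ** P1@[56:60]
i=61 'a': node 10→18 (via fail)
i=62 'c': node 18→1 (via fail)
i=63 'c': node 1→13
i=64 'b': node 13→6 (via fail)
i=65 'b': node 6→7
i=66 'b': node 7→7 (via fail)

Matches: [[7,3],[10,4],[11,4],[12,4],[13,4],[14,4],[23,0],[23,6],[26,6],[28,2],[34,5],[39,6],[41,4],[42,4],[47,0],[47,6],[54,6],[58,6],[60,1]]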